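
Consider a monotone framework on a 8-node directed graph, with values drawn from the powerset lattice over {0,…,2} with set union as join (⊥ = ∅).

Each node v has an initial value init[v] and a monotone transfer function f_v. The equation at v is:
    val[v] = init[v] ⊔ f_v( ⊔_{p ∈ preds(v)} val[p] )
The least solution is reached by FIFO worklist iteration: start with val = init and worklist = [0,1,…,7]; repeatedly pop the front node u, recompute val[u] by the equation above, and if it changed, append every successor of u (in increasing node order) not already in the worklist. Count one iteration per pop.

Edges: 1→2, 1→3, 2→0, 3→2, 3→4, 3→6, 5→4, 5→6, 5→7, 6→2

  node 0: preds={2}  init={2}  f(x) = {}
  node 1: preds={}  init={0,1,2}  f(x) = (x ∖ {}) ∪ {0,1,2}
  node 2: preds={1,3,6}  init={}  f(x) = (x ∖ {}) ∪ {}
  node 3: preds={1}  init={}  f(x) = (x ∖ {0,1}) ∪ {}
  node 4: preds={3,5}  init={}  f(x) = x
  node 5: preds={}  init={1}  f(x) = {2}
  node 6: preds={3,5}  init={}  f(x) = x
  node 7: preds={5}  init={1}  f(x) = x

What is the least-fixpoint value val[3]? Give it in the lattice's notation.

Worklist (11 pops):
  #1 pop 0: in={} → {2} (no change)
  #2 pop 1: in={} → {0,1,2} (no change)
  #3 pop 2: in={0,1,2} → {0,1,2} (was {}); enqueue [0]
  #4 pop 3: in={0,1,2} → {2} (was {}); enqueue [2]
  #5 pop 4: in={1,2} → {1,2} (was {}); enqueue []
  #6 pop 5: in={} → {1,2} (was {1}); enqueue [4]
  #7 pop 6: in={1,2} → {1,2} (was {}); enqueue []
  #8 pop 7: in={1,2} → {1,2} (was {1}); enqueue []
  #9 pop 0: in={0,1,2} → {2} (no change)
  #10 pop 2: in={0,1,2} → {0,1,2} (no change)
  #11 pop 4: in={1,2} → {1,2} (no change)

Fixpoint:
  val[0] = {2}
  val[1] = {0,1,2}
  val[2] = {0,1,2}
  val[3] = {2}
  val[4] = {1,2}
  val[5] = {1,2}
  val[6] = {1,2}
  val[7] = {1,2}

{2}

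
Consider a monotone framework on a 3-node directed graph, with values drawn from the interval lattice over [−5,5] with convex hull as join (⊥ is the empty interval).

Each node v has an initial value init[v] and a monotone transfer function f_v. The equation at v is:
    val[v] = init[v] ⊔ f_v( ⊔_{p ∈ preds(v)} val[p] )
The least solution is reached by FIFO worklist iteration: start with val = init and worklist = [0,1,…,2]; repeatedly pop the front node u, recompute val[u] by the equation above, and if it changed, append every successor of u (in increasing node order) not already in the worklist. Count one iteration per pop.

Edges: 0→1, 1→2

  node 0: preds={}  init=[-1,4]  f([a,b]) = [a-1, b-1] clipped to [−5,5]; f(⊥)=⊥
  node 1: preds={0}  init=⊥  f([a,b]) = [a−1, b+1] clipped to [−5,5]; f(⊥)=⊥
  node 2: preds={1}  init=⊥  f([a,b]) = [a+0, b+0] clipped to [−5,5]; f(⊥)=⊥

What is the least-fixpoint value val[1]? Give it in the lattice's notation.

Worklist (3 pops):
  #1 pop 0: in=⊥ → [-1,4] (no change)
  #2 pop 1: in=[-1,4] → [-2,5] (was ⊥); enqueue []
  #3 pop 2: in=[-2,5] → [-2,5] (was ⊥); enqueue []

Fixpoint:
  val[0] = [-1,4]
  val[1] = [-2,5]
  val[2] = [-2,5]

[-2,5]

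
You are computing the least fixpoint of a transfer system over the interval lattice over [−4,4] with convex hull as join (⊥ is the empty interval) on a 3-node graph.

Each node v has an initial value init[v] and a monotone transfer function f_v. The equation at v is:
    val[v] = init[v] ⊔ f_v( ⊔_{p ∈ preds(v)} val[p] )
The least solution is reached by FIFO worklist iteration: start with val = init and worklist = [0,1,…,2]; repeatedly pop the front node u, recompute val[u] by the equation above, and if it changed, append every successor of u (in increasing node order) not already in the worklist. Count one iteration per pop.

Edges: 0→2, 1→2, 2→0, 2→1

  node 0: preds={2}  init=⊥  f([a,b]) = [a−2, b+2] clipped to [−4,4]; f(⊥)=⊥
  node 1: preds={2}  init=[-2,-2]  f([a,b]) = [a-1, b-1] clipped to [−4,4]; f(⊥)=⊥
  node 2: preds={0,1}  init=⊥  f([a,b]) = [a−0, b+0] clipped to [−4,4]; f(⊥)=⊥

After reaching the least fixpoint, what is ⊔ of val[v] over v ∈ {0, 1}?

Worklist (15 pops):
  #1 pop 0: in=⊥ → ⊥ (no change)
  #2 pop 1: in=⊥ → [-2,-2] (no change)
  #3 pop 2: in=[-2,-2] → [-2,-2] (was ⊥); enqueue [0,1]
  #4 pop 0: in=[-2,-2] → [-4,0] (was ⊥); enqueue [2]
  #5 pop 1: in=[-2,-2] → [-3,-2] (was [-2,-2]); enqueue []
  #6 pop 2: in=[-4,0] → [-4,0] (was [-2,-2]); enqueue [0,1]
  #7 pop 0: in=[-4,0] → [-4,2] (was [-4,0]); enqueue [2]
  #8 pop 1: in=[-4,0] → [-4,-1] (was [-3,-2]); enqueue []
  #9 pop 2: in=[-4,2] → [-4,2] (was [-4,0]); enqueue [0,1]
  #10 pop 0: in=[-4,2] → [-4,4] (was [-4,2]); enqueue [2]
  #11 pop 1: in=[-4,2] → [-4,1] (was [-4,-1]); enqueue []
  #12 pop 2: in=[-4,4] → [-4,4] (was [-4,2]); enqueue [0,1]
  #13 pop 0: in=[-4,4] → [-4,4] (no change)
  #14 pop 1: in=[-4,4] → [-4,3] (was [-4,1]); enqueue [2]
  #15 pop 2: in=[-4,4] → [-4,4] (no change)

Fixpoint:
  val[0] = [-4,4]
  val[1] = [-4,3]
  val[2] = [-4,4]

[-4,4]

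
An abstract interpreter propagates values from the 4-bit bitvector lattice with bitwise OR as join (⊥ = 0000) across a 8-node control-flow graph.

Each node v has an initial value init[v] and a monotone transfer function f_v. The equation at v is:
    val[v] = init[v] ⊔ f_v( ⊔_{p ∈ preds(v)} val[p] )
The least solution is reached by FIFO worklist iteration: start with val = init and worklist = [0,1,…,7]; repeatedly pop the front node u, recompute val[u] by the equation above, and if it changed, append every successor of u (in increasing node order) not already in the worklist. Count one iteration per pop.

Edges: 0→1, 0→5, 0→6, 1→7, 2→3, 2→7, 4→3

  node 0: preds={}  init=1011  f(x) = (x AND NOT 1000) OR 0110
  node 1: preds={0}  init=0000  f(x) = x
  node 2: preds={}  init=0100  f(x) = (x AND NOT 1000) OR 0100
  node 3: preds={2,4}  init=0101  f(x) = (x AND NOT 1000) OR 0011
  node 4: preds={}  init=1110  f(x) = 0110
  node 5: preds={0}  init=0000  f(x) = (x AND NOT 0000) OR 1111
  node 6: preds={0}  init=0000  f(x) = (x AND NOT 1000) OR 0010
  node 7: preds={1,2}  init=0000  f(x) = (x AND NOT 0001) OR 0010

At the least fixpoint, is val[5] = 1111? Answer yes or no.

Trace (8 dequeues):
  [1] u=0 | in 0000 | out 1111 | prev 1011 | push {}
  [2] u=1 | in 1111 | out 1111 | prev 0000 | push {}
  [3] u=2 | in 0000 | out 0100 | ==
  [4] u=3 | in 1110 | out 0111 | prev 0101 | push {}
  [5] u=4 | in 0000 | out 1110 | ==
  [6] u=5 | in 1111 | out 1111 | prev 0000 | push {}
  [7] u=6 | in 1111 | out 0111 | prev 0000 | push {}
  [8] u=7 | in 1111 | out 1110 | prev 0000 | push {}

Converged values:
  [0] 1111
  [1] 1111
  [2] 0100
  [3] 0111
  [4] 1110
  [5] 1111
  [6] 0111
  [7] 1110

yes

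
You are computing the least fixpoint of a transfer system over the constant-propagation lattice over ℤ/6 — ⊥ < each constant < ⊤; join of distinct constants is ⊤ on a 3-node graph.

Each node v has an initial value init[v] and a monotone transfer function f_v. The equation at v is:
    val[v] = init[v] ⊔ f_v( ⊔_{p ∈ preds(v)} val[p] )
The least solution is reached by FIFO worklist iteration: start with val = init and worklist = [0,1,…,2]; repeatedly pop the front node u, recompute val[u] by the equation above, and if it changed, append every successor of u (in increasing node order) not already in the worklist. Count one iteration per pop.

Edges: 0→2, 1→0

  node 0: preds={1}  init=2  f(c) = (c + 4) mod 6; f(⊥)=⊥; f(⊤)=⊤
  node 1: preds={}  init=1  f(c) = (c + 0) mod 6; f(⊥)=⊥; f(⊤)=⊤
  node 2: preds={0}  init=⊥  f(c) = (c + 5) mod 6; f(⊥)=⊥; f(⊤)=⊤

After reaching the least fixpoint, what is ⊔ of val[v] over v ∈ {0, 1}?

⊤

Iteration log — 3 steps:
  step 1. node 0  ⊔preds=1  new=⊤  old=2  +wl: 
  step 2. node 1  ⊔preds=⊥  new=1  stable
  step 3. node 2  ⊔preds=⊤  new=⊤  old=⊥  +wl: 

Least fixpoint reached:
  node 0: ⊤
  node 1: 1
  node 2: ⊤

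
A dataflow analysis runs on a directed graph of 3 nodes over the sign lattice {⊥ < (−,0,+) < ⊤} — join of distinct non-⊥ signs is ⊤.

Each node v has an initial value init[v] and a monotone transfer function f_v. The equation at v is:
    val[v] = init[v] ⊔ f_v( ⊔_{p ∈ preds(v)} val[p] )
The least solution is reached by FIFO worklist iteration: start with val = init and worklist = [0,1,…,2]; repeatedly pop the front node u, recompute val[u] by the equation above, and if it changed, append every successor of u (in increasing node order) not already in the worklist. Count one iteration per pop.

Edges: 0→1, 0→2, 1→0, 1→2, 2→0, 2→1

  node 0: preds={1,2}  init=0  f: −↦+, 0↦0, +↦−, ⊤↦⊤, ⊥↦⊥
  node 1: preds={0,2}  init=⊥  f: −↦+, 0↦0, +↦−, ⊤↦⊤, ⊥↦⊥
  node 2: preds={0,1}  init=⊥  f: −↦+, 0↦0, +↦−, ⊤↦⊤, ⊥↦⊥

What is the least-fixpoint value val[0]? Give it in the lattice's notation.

0

Iteration log — 5 steps:
  step 1. node 0  ⊔preds=⊥  new=0  stable
  step 2. node 1  ⊔preds=0  new=0  old=⊥  +wl: 0
  step 3. node 2  ⊔preds=0  new=0  old=⊥  +wl: 1
  step 4. node 0  ⊔preds=0  new=0  stable
  step 5. node 1  ⊔preds=0  new=0  stable

Least fixpoint reached:
  node 0: 0
  node 1: 0
  node 2: 0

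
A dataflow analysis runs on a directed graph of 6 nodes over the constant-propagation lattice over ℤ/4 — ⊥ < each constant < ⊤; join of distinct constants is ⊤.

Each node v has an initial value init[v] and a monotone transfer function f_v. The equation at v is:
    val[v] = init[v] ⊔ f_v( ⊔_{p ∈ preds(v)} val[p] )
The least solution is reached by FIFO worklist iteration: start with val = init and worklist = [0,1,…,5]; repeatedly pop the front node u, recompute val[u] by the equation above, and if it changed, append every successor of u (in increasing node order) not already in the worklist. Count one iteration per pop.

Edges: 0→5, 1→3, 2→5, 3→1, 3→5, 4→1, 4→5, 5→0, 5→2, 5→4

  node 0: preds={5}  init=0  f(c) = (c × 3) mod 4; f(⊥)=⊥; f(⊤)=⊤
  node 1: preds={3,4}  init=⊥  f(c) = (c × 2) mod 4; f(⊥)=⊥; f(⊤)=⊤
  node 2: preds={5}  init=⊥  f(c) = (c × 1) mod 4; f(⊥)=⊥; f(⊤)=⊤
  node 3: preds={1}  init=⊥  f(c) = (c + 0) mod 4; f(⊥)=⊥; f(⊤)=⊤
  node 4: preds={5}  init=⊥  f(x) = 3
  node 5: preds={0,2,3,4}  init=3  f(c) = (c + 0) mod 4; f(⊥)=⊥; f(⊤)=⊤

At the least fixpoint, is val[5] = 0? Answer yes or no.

no

Worklist (16 pops):
  #1 pop 0: in=3 → ⊤ (was 0); enqueue []
  #2 pop 1: in=⊥ → ⊥ (no change)
  #3 pop 2: in=3 → 3 (was ⊥); enqueue []
  #4 pop 3: in=⊥ → ⊥ (no change)
  #5 pop 4: in=3 → 3 (was ⊥); enqueue [1]
  #6 pop 5: in=⊤ → ⊤ (was 3); enqueue [0,2,4]
  #7 pop 1: in=3 → 2 (was ⊥); enqueue [3]
  #8 pop 0: in=⊤ → ⊤ (no change)
  #9 pop 2: in=⊤ → ⊤ (was 3); enqueue [5]
  #10 pop 4: in=⊤ → 3 (no change)
  #11 pop 3: in=2 → 2 (was ⊥); enqueue [1]
  #12 pop 5: in=⊤ → ⊤ (no change)
  #13 pop 1: in=⊤ → ⊤ (was 2); enqueue [3]
  #14 pop 3: in=⊤ → ⊤ (was 2); enqueue [1,5]
  #15 pop 1: in=⊤ → ⊤ (no change)
  #16 pop 5: in=⊤ → ⊤ (no change)

Fixpoint:
  val[0] = ⊤
  val[1] = ⊤
  val[2] = ⊤
  val[3] = ⊤
  val[4] = 3
  val[5] = ⊤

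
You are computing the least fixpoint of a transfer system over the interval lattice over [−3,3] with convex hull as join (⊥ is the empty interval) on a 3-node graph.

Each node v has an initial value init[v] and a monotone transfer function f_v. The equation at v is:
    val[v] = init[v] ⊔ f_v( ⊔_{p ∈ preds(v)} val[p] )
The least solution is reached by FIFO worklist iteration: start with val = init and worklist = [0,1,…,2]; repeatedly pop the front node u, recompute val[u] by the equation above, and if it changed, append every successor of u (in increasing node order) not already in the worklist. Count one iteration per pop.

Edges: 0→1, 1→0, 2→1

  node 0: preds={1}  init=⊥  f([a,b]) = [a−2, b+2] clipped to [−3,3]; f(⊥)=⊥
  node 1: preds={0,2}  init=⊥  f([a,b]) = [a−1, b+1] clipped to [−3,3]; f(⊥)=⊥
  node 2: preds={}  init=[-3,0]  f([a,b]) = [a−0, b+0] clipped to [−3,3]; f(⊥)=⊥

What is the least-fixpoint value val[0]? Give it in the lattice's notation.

Iteration log — 6 steps:
  step 1. node 0  ⊔preds=⊥  new=⊥  stable
  step 2. node 1  ⊔preds=[-3,0]  new=[-3,1]  old=⊥  +wl: 0
  step 3. node 2  ⊔preds=⊥  new=[-3,0]  stable
  step 4. node 0  ⊔preds=[-3,1]  new=[-3,3]  old=⊥  +wl: 1
  step 5. node 1  ⊔preds=[-3,3]  new=[-3,3]  old=[-3,1]  +wl: 0
  step 6. node 0  ⊔preds=[-3,3]  new=[-3,3]  stable

Least fixpoint reached:
  node 0: [-3,3]
  node 1: [-3,3]
  node 2: [-3,0]

[-3,3]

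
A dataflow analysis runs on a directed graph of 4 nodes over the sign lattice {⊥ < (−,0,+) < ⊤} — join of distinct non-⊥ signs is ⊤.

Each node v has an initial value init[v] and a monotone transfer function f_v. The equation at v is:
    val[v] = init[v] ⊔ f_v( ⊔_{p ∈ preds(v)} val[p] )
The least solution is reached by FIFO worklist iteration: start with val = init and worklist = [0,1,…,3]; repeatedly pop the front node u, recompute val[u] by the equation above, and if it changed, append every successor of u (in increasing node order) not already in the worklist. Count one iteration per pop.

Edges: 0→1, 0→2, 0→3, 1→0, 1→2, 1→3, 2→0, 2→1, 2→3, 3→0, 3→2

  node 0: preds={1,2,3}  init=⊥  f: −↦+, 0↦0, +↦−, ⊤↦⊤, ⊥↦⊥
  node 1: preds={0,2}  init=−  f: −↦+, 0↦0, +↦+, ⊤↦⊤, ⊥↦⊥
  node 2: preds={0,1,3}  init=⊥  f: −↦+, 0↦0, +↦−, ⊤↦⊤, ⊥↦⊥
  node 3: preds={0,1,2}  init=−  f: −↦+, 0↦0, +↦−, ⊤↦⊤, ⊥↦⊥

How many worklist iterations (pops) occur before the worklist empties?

Worklist (8 pops):
  #1 pop 0: in=− → + (was ⊥); enqueue []
  #2 pop 1: in=+ → ⊤ (was −); enqueue [0]
  #3 pop 2: in=⊤ → ⊤ (was ⊥); enqueue [1]
  #4 pop 3: in=⊤ → ⊤ (was −); enqueue [2]
  #5 pop 0: in=⊤ → ⊤ (was +); enqueue [3]
  #6 pop 1: in=⊤ → ⊤ (no change)
  #7 pop 2: in=⊤ → ⊤ (no change)
  #8 pop 3: in=⊤ → ⊤ (no change)

Fixpoint:
  val[0] = ⊤
  val[1] = ⊤
  val[2] = ⊤
  val[3] = ⊤

8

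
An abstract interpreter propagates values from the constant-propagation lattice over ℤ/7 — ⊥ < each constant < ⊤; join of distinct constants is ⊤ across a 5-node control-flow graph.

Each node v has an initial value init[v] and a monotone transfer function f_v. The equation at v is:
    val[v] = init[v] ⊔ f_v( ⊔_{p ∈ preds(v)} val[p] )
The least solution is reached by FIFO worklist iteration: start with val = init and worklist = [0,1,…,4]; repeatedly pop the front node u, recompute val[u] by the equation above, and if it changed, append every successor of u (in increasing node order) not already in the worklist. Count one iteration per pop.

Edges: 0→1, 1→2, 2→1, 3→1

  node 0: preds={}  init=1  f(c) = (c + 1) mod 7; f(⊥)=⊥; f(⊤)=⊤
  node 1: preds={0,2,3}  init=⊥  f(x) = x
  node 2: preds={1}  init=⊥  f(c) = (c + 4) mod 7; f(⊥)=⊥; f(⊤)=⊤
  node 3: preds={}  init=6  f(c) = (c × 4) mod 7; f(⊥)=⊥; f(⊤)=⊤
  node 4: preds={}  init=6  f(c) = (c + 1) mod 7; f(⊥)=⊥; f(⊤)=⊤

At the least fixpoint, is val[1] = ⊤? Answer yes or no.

yes

Trace (6 dequeues):
  [1] u=0 | in ⊥ | out 1 | ==
  [2] u=1 | in ⊤ | out ⊤ | prev ⊥ | push {}
  [3] u=2 | in ⊤ | out ⊤ | prev ⊥ | push {1}
  [4] u=3 | in ⊥ | out 6 | ==
  [5] u=4 | in ⊥ | out 6 | ==
  [6] u=1 | in ⊤ | out ⊤ | ==

Converged values:
  [0] 1
  [1] ⊤
  [2] ⊤
  [3] 6
  [4] 6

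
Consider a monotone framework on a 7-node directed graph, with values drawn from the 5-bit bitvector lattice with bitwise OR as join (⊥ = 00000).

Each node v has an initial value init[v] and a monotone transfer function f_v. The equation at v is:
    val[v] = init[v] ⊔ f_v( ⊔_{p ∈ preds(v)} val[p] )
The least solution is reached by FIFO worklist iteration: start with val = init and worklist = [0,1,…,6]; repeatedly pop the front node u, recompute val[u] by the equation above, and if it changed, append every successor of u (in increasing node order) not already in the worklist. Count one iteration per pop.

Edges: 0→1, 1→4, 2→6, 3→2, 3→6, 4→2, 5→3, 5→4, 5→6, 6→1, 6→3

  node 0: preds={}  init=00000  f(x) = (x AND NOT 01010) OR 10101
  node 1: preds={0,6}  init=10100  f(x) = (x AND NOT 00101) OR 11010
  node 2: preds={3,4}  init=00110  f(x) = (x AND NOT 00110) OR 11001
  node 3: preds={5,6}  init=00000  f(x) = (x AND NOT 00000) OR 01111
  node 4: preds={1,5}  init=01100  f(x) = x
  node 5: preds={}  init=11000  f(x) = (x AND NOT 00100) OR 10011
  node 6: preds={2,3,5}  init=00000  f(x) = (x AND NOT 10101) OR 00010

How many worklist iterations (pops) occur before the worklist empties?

Iteration log — 12 steps:
  step 1. node 0  ⊔preds=00000  new=10101  old=00000  +wl: 
  step 2. node 1  ⊔preds=10101  new=11110  old=10100  +wl: 
  step 3. node 2  ⊔preds=01100  new=11111  old=00110  +wl: 
  step 4. node 3  ⊔preds=11000  new=11111  old=00000  +wl: 2
  step 5. node 4  ⊔preds=11110  new=11110  old=01100  +wl: 
  step 6. node 5  ⊔preds=00000  new=11011  old=11000  +wl: 3,4
  step 7. node 6  ⊔preds=11111  new=01010  old=00000  +wl: 1
  step 8. node 2  ⊔preds=11111  new=11111  stable
  step 9. node 3  ⊔preds=11011  new=11111  stable
  step 10. node 4  ⊔preds=11111  new=11111  old=11110  +wl: 2
  step 11. node 1  ⊔preds=11111  new=11110  stable
  step 12. node 2  ⊔preds=11111  new=11111  stable

Least fixpoint reached:
  node 0: 10101
  node 1: 11110
  node 2: 11111
  node 3: 11111
  node 4: 11111
  node 5: 11011
  node 6: 01010

12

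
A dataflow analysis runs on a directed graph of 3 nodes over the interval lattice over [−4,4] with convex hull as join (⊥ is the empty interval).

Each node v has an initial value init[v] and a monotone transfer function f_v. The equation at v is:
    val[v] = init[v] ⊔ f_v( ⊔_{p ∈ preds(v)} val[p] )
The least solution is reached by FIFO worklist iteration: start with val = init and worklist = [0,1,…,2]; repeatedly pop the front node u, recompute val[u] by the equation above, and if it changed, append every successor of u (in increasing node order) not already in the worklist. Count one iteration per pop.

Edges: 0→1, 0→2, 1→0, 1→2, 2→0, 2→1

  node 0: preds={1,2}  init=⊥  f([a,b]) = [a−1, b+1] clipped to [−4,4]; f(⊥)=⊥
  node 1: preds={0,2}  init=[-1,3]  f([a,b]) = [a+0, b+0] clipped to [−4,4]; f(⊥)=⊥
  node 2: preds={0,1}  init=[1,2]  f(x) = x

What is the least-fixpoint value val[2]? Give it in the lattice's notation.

Iteration log — 11 steps:
  step 1. node 0  ⊔preds=[-1,3]  new=[-2,4]  old=⊥  +wl: 
  step 2. node 1  ⊔preds=[-2,4]  new=[-2,4]  old=[-1,3]  +wl: 0
  step 3. node 2  ⊔preds=[-2,4]  new=[-2,4]  old=[1,2]  +wl: 1
  step 4. node 0  ⊔preds=[-2,4]  new=[-3,4]  old=[-2,4]  +wl: 2
  step 5. node 1  ⊔preds=[-3,4]  new=[-3,4]  old=[-2,4]  +wl: 0
  step 6. node 2  ⊔preds=[-3,4]  new=[-3,4]  old=[-2,4]  +wl: 1
  step 7. node 0  ⊔preds=[-3,4]  new=[-4,4]  old=[-3,4]  +wl: 2
  step 8. node 1  ⊔preds=[-4,4]  new=[-4,4]  old=[-3,4]  +wl: 0
  step 9. node 2  ⊔preds=[-4,4]  new=[-4,4]  old=[-3,4]  +wl: 1
  step 10. node 0  ⊔preds=[-4,4]  new=[-4,4]  stable
  step 11. node 1  ⊔preds=[-4,4]  new=[-4,4]  stable

Least fixpoint reached:
  node 0: [-4,4]
  node 1: [-4,4]
  node 2: [-4,4]

[-4,4]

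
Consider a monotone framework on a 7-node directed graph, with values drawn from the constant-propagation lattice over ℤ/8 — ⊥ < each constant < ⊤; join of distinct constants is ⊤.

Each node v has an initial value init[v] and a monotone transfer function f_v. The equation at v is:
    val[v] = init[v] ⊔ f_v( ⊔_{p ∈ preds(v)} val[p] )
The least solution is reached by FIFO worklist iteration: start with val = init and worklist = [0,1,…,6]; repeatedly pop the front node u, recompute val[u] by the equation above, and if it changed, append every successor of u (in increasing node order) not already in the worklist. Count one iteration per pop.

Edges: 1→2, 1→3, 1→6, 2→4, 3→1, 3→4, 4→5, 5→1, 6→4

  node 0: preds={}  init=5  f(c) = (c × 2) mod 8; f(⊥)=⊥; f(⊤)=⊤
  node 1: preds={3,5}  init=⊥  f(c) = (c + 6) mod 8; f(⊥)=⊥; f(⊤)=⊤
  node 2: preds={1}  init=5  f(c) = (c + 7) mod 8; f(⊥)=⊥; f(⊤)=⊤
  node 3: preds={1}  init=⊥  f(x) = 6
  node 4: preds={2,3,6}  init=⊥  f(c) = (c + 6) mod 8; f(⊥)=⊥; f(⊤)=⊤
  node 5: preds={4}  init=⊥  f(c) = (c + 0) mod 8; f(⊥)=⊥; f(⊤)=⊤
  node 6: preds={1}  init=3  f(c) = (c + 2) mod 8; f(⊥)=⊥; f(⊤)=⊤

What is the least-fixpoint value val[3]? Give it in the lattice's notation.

6

Iteration log — 12 steps:
  step 1. node 0  ⊔preds=⊥  new=5  stable
  step 2. node 1  ⊔preds=⊥  new=⊥  stable
  step 3. node 2  ⊔preds=⊥  new=5  stable
  step 4. node 3  ⊔preds=⊥  new=6  old=⊥  +wl: 1
  step 5. node 4  ⊔preds=⊤  new=⊤  old=⊥  +wl: 
  step 6. node 5  ⊔preds=⊤  new=⊤  old=⊥  +wl: 
  step 7. node 6  ⊔preds=⊥  new=3  stable
  step 8. node 1  ⊔preds=⊤  new=⊤  old=⊥  +wl: 2,3,6
  step 9. node 2  ⊔preds=⊤  new=⊤  old=5  +wl: 4
  step 10. node 3  ⊔preds=⊤  new=6  stable
  step 11. node 6  ⊔preds=⊤  new=⊤  old=3  +wl: 
  step 12. node 4  ⊔preds=⊤  new=⊤  stable

Least fixpoint reached:
  node 0: 5
  node 1: ⊤
  node 2: ⊤
  node 3: 6
  node 4: ⊤
  node 5: ⊤
  node 6: ⊤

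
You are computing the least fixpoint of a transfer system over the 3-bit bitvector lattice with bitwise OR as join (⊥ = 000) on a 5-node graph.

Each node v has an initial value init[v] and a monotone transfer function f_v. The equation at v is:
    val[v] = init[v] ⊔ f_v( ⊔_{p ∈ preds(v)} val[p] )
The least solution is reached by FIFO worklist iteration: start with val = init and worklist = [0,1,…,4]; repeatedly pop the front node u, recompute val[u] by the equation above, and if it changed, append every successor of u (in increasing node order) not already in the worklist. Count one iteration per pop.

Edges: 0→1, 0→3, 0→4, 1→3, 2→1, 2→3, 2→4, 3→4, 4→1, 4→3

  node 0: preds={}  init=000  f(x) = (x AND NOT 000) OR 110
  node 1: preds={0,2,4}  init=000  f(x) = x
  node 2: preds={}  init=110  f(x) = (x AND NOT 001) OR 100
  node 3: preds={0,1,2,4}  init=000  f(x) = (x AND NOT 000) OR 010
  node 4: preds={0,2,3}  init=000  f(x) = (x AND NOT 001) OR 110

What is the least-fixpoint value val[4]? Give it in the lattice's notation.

Worklist (7 pops):
  #1 pop 0: in=000 → 110 (was 000); enqueue []
  #2 pop 1: in=110 → 110 (was 000); enqueue []
  #3 pop 2: in=000 → 110 (no change)
  #4 pop 3: in=110 → 110 (was 000); enqueue []
  #5 pop 4: in=110 → 110 (was 000); enqueue [1,3]
  #6 pop 1: in=110 → 110 (no change)
  #7 pop 3: in=110 → 110 (no change)

Fixpoint:
  val[0] = 110
  val[1] = 110
  val[2] = 110
  val[3] = 110
  val[4] = 110

110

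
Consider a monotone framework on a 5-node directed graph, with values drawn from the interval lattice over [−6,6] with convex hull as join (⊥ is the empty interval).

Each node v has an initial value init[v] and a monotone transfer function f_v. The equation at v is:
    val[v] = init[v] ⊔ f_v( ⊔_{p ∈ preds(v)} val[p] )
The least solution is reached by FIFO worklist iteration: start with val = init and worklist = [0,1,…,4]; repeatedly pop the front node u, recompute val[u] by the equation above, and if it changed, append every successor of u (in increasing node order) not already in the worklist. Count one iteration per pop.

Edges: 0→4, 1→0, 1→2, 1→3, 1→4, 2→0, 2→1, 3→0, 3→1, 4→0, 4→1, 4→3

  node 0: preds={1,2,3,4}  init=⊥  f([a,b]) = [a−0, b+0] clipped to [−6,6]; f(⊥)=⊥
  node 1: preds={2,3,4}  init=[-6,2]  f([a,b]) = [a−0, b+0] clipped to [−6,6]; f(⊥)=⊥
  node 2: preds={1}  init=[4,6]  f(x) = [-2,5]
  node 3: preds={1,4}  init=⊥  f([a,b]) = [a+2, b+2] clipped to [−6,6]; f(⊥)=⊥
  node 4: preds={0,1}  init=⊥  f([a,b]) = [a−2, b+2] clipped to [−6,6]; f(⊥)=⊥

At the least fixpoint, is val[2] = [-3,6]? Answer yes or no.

no

Trace (8 dequeues):
  [1] u=0 | in [-6,6] | out [-6,6] | prev ⊥ | push {}
  [2] u=1 | in [4,6] | out [-6,6] | prev [-6,2] | push {0}
  [3] u=2 | in [-6,6] | out [-2,6] | prev [4,6] | push {1}
  [4] u=3 | in [-6,6] | out [-4,6] | prev ⊥ | push {}
  [5] u=4 | in [-6,6] | out [-6,6] | prev ⊥ | push {3}
  [6] u=0 | in [-6,6] | out [-6,6] | ==
  [7] u=1 | in [-6,6] | out [-6,6] | ==
  [8] u=3 | in [-6,6] | out [-4,6] | ==

Converged values:
  [0] [-6,6]
  [1] [-6,6]
  [2] [-2,6]
  [3] [-4,6]
  [4] [-6,6]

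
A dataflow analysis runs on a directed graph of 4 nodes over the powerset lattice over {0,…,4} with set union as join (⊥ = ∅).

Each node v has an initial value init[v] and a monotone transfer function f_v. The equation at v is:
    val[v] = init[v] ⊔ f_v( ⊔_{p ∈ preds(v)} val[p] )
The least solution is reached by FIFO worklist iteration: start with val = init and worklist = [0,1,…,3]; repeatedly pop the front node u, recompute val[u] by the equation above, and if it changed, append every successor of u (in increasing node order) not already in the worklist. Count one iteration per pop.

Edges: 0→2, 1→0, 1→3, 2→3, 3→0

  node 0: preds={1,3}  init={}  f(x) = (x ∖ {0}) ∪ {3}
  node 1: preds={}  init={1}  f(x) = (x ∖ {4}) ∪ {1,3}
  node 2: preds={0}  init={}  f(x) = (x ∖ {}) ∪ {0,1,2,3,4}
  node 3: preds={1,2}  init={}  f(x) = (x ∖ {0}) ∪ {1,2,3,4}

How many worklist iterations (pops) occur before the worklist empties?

6

Worklist (6 pops):
  #1 pop 0: in={1} → {1,3} (was {}); enqueue []
  #2 pop 1: in={} → {1,3} (was {1}); enqueue [0]
  #3 pop 2: in={1,3} → {0,1,2,3,4} (was {}); enqueue []
  #4 pop 3: in={0,1,2,3,4} → {1,2,3,4} (was {}); enqueue []
  #5 pop 0: in={1,2,3,4} → {1,2,3,4} (was {1,3}); enqueue [2]
  #6 pop 2: in={1,2,3,4} → {0,1,2,3,4} (no change)

Fixpoint:
  val[0] = {1,2,3,4}
  val[1] = {1,3}
  val[2] = {0,1,2,3,4}
  val[3] = {1,2,3,4}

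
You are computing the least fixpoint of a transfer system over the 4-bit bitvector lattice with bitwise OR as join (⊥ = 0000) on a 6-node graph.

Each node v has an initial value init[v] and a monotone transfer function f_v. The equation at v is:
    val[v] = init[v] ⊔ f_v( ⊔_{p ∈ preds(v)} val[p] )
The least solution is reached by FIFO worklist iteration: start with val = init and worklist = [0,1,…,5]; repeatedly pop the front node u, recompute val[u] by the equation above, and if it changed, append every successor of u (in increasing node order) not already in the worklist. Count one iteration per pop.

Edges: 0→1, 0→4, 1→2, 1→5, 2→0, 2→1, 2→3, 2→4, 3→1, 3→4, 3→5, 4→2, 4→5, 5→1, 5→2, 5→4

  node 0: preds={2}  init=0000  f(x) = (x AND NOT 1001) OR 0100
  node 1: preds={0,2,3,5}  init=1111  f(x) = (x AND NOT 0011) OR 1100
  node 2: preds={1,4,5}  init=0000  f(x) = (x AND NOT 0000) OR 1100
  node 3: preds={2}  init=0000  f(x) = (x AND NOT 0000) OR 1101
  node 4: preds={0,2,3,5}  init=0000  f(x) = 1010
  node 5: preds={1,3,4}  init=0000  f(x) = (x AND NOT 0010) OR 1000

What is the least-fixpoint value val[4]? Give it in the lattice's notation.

Iteration log — 10 steps:
  step 1. node 0  ⊔preds=0000  new=0100  old=0000  +wl: 
  step 2. node 1  ⊔preds=0100  new=1111  stable
  step 3. node 2  ⊔preds=1111  new=1111  old=0000  +wl: 0,1
  step 4. node 3  ⊔preds=1111  new=1111  old=0000  +wl: 
  step 5. node 4  ⊔preds=1111  new=1010  old=0000  +wl: 2
  step 6. node 5  ⊔preds=1111  new=1101  old=0000  +wl: 4
  step 7. node 0  ⊔preds=1111  new=0110  old=0100  +wl: 
  step 8. node 1  ⊔preds=1111  new=1111  stable
  step 9. node 2  ⊔preds=1111  new=1111  stable
  step 10. node 4  ⊔preds=1111  new=1010  stable

Least fixpoint reached:
  node 0: 0110
  node 1: 1111
  node 2: 1111
  node 3: 1111
  node 4: 1010
  node 5: 1101

1010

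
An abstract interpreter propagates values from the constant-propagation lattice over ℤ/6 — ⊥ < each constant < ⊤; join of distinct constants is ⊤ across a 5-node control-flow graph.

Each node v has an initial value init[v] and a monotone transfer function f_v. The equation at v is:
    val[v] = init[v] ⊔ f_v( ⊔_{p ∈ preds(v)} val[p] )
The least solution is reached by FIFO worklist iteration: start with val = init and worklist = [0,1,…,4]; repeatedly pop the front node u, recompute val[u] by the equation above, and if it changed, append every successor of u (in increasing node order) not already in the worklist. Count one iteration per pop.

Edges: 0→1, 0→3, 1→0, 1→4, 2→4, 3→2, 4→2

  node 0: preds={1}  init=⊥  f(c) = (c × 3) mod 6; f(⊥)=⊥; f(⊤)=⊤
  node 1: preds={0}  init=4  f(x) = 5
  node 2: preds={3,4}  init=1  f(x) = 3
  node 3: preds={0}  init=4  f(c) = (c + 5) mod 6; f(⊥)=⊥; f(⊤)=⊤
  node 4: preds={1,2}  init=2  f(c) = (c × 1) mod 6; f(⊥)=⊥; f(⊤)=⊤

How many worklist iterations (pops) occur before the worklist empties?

Worklist (9 pops):
  #1 pop 0: in=4 → 0 (was ⊥); enqueue []
  #2 pop 1: in=0 → ⊤ (was 4); enqueue [0]
  #3 pop 2: in=⊤ → ⊤ (was 1); enqueue []
  #4 pop 3: in=0 → ⊤ (was 4); enqueue [2]
  #5 pop 4: in=⊤ → ⊤ (was 2); enqueue []
  #6 pop 0: in=⊤ → ⊤ (was 0); enqueue [1,3]
  #7 pop 2: in=⊤ → ⊤ (no change)
  #8 pop 1: in=⊤ → ⊤ (no change)
  #9 pop 3: in=⊤ → ⊤ (no change)

Fixpoint:
  val[0] = ⊤
  val[1] = ⊤
  val[2] = ⊤
  val[3] = ⊤
  val[4] = ⊤

9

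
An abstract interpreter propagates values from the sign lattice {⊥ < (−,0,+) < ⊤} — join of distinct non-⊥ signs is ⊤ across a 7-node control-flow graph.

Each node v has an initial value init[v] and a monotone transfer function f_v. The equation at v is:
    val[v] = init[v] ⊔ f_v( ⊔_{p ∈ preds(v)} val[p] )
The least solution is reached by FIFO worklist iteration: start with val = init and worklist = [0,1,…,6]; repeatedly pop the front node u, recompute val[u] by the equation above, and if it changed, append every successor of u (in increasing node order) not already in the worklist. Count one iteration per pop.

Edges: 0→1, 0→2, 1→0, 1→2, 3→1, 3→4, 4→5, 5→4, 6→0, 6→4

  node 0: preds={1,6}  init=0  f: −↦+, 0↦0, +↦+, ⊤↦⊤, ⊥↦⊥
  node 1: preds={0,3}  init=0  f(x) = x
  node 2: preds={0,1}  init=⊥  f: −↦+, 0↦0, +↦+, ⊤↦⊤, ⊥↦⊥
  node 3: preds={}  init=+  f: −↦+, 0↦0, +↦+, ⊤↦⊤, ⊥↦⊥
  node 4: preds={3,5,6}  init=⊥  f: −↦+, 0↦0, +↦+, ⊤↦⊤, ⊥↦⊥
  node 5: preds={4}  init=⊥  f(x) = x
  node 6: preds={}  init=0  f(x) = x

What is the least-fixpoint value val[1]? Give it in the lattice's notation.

Iteration log — 11 steps:
  step 1. node 0  ⊔preds=0  new=0  stable
  step 2. node 1  ⊔preds=⊤  new=⊤  old=0  +wl: 0
  step 3. node 2  ⊔preds=⊤  new=⊤  old=⊥  +wl: 
  step 4. node 3  ⊔preds=⊥  new=+  stable
  step 5. node 4  ⊔preds=⊤  new=⊤  old=⊥  +wl: 
  step 6. node 5  ⊔preds=⊤  new=⊤  old=⊥  +wl: 4
  step 7. node 6  ⊔preds=⊥  new=0  stable
  step 8. node 0  ⊔preds=⊤  new=⊤  old=0  +wl: 1,2
  step 9. node 4  ⊔preds=⊤  new=⊤  stable
  step 10. node 1  ⊔preds=⊤  new=⊤  stable
  step 11. node 2  ⊔preds=⊤  new=⊤  stable

Least fixpoint reached:
  node 0: ⊤
  node 1: ⊤
  node 2: ⊤
  node 3: +
  node 4: ⊤
  node 5: ⊤
  node 6: 0

⊤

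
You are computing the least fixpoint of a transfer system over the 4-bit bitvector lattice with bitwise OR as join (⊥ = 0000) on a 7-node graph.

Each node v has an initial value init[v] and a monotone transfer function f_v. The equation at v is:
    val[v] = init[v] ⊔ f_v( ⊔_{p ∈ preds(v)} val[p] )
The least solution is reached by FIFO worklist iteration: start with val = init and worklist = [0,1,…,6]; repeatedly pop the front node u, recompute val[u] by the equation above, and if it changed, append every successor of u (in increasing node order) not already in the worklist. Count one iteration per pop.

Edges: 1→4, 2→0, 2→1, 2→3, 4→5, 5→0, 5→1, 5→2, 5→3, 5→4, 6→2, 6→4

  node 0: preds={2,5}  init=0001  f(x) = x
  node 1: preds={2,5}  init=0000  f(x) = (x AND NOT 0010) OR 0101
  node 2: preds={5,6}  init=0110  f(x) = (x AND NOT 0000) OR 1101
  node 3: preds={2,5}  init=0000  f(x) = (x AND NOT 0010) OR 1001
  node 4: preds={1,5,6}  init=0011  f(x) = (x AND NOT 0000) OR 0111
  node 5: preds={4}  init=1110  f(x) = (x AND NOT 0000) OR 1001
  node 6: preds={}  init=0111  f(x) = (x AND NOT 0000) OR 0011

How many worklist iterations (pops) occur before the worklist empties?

12

Trace (12 dequeues):
  [1] u=0 | in 1110 | out 1111 | prev 0001 | push {}
  [2] u=1 | in 1110 | out 1101 | prev 0000 | push {}
  [3] u=2 | in 1111 | out 1111 | prev 0110 | push {0,1}
  [4] u=3 | in 1111 | out 1101 | prev 0000 | push {}
  [5] u=4 | in 1111 | out 1111 | prev 0011 | push {}
  [6] u=5 | in 1111 | out 1111 | prev 1110 | push {2,3,4}
  [7] u=6 | in 0000 | out 0111 | ==
  [8] u=0 | in 1111 | out 1111 | ==
  [9] u=1 | in 1111 | out 1101 | ==
  [10] u=2 | in 1111 | out 1111 | ==
  [11] u=3 | in 1111 | out 1101 | ==
  [12] u=4 | in 1111 | out 1111 | ==

Converged values:
  [0] 1111
  [1] 1101
  [2] 1111
  [3] 1101
  [4] 1111
  [5] 1111
  [6] 0111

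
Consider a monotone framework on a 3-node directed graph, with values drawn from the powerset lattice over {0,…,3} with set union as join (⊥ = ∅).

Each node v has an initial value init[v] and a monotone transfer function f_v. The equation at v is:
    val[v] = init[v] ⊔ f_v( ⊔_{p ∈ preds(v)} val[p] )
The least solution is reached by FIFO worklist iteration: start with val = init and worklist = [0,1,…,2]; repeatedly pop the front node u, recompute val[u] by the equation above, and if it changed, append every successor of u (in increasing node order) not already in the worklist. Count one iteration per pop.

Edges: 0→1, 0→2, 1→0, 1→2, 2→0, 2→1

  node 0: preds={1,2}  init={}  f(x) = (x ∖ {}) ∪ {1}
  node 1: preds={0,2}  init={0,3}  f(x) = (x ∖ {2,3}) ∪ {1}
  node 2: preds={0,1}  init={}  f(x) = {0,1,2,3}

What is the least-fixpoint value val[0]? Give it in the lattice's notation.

{0,1,2,3}

Iteration log — 6 steps:
  step 1. node 0  ⊔preds={0,3}  new={0,1,3}  old={}  +wl: 
  step 2. node 1  ⊔preds={0,1,3}  new={0,1,3}  old={0,3}  +wl: 0
  step 3. node 2  ⊔preds={0,1,3}  new={0,1,2,3}  old={}  +wl: 1
  step 4. node 0  ⊔preds={0,1,2,3}  new={0,1,2,3}  old={0,1,3}  +wl: 2
  step 5. node 1  ⊔preds={0,1,2,3}  new={0,1,3}  stable
  step 6. node 2  ⊔preds={0,1,2,3}  new={0,1,2,3}  stable

Least fixpoint reached:
  node 0: {0,1,2,3}
  node 1: {0,1,3}
  node 2: {0,1,2,3}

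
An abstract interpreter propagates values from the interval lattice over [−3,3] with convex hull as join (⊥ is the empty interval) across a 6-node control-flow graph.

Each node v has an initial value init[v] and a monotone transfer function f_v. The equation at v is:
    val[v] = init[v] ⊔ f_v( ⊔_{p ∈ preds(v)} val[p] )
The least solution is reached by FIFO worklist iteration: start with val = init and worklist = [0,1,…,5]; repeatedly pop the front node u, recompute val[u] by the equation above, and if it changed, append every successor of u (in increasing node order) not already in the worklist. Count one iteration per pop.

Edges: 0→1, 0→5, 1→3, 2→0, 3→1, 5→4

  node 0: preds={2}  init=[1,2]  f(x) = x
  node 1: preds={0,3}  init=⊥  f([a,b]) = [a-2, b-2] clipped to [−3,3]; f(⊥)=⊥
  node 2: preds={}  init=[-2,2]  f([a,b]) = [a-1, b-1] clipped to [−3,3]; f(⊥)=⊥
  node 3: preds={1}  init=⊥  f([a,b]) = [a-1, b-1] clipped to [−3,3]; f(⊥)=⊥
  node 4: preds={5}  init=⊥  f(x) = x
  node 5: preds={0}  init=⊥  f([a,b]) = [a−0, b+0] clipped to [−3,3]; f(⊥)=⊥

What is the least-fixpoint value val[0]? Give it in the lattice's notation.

Iteration log — 8 steps:
  step 1. node 0  ⊔preds=[-2,2]  new=[-2,2]  old=[1,2]  +wl: 
  step 2. node 1  ⊔preds=[-2,2]  new=[-3,0]  old=⊥  +wl: 
  step 3. node 2  ⊔preds=⊥  new=[-2,2]  stable
  step 4. node 3  ⊔preds=[-3,0]  new=[-3,-1]  old=⊥  +wl: 1
  step 5. node 4  ⊔preds=⊥  new=⊥  stable
  step 6. node 5  ⊔preds=[-2,2]  new=[-2,2]  old=⊥  +wl: 4
  step 7. node 1  ⊔preds=[-3,2]  new=[-3,0]  stable
  step 8. node 4  ⊔preds=[-2,2]  new=[-2,2]  old=⊥  +wl: 

Least fixpoint reached:
  node 0: [-2,2]
  node 1: [-3,0]
  node 2: [-2,2]
  node 3: [-3,-1]
  node 4: [-2,2]
  node 5: [-2,2]

[-2,2]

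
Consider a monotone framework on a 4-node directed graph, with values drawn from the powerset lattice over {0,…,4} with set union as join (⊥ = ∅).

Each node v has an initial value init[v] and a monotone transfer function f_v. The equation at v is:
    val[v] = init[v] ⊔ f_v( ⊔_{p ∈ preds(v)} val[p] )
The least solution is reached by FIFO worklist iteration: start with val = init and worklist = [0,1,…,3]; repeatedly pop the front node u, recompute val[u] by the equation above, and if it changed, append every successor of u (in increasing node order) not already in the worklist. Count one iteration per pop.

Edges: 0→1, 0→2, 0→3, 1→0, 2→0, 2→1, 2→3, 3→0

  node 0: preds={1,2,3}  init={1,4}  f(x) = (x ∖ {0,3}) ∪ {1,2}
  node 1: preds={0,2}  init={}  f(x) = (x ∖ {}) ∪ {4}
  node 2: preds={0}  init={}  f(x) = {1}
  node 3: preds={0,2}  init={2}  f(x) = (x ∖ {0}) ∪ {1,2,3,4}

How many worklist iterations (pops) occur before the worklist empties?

Trace (6 dequeues):
  [1] u=0 | in {2} | out {1,2,4} | prev {1,4} | push {}
  [2] u=1 | in {1,2,4} | out {1,2,4} | prev {} | push {0}
  [3] u=2 | in {1,2,4} | out {1} | prev {} | push {1}
  [4] u=3 | in {1,2,4} | out {1,2,3,4} | prev {2} | push {}
  [5] u=0 | in {1,2,3,4} | out {1,2,4} | ==
  [6] u=1 | in {1,2,4} | out {1,2,4} | ==

Converged values:
  [0] {1,2,4}
  [1] {1,2,4}
  [2] {1}
  [3] {1,2,3,4}

6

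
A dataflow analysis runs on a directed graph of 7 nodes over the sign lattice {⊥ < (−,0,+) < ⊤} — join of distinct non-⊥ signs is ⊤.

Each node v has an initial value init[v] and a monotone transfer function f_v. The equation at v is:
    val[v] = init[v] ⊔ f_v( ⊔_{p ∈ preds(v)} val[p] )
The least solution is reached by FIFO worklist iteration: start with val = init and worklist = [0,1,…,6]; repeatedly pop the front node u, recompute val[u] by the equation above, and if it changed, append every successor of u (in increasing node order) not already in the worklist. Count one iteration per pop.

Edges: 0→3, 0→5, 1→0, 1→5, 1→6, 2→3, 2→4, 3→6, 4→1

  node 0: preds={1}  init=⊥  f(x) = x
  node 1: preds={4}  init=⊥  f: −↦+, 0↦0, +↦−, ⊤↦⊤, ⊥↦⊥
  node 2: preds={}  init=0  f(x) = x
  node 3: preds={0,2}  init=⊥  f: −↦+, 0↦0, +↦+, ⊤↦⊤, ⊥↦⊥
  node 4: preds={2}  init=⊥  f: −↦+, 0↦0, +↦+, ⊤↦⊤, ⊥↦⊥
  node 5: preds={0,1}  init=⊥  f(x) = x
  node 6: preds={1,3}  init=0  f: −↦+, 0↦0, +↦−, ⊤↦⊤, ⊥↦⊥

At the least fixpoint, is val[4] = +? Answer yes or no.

Trace (12 dequeues):
  [1] u=0 | in ⊥ | out ⊥ | ==
  [2] u=1 | in ⊥ | out ⊥ | ==
  [3] u=2 | in ⊥ | out 0 | ==
  [4] u=3 | in 0 | out 0 | prev ⊥ | push {}
  [5] u=4 | in 0 | out 0 | prev ⊥ | push {1}
  [6] u=5 | in ⊥ | out ⊥ | ==
  [7] u=6 | in 0 | out 0 | ==
  [8] u=1 | in 0 | out 0 | prev ⊥ | push {0,5,6}
  [9] u=0 | in 0 | out 0 | prev ⊥ | push {3}
  [10] u=5 | in 0 | out 0 | prev ⊥ | push {}
  [11] u=6 | in 0 | out 0 | ==
  [12] u=3 | in 0 | out 0 | ==

Converged values:
  [0] 0
  [1] 0
  [2] 0
  [3] 0
  [4] 0
  [5] 0
  [6] 0

no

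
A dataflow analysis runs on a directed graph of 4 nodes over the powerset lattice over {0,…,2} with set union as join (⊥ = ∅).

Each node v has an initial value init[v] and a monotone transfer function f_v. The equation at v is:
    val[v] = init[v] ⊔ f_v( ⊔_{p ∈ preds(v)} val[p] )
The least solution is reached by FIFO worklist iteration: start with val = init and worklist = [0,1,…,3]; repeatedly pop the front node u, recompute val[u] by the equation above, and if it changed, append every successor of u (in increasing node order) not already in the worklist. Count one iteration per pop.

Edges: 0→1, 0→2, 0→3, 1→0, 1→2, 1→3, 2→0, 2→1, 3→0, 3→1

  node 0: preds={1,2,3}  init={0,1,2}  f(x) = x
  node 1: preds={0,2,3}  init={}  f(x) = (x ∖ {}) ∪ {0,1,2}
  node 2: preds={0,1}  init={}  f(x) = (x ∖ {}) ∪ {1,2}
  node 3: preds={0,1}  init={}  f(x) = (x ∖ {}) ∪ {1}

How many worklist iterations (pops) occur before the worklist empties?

6

Iteration log — 6 steps:
  step 1. node 0  ⊔preds={}  new={0,1,2}  stable
  step 2. node 1  ⊔preds={0,1,2}  new={0,1,2}  old={}  +wl: 0
  step 3. node 2  ⊔preds={0,1,2}  new={0,1,2}  old={}  +wl: 1
  step 4. node 3  ⊔preds={0,1,2}  new={0,1,2}  old={}  +wl: 
  step 5. node 0  ⊔preds={0,1,2}  new={0,1,2}  stable
  step 6. node 1  ⊔preds={0,1,2}  new={0,1,2}  stable

Least fixpoint reached:
  node 0: {0,1,2}
  node 1: {0,1,2}
  node 2: {0,1,2}
  node 3: {0,1,2}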